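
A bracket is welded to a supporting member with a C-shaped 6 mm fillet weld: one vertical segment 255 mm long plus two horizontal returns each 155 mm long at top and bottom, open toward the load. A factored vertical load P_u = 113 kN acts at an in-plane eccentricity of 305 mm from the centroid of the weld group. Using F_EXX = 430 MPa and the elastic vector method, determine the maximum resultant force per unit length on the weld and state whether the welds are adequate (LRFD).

Total weld length L_w = 565 mm. Treat welds as unit-width lines.
Centroid: x̄ = 2×155×77.5 / 565 = 42.52 mm from the vertical weld.
Polar moment about centroid: J = I_x + I_y = [255³/12 + 2×155×127.5²] + [255×42.52² + 2(155³/12 + 155×34.98²)] = 7882000 mm³.
Direct shear f_v = P/L_w = 113×10³ / 565 = 200 N/mm (vertical).
Torsion M = P·e = 113×10³ × 305 = 34465000 N·mm.
Critical point at (x, y) = (112.5, 127.5) from centroid. f_tx = M·y/J = 557.5 N/mm; f_ty = M·x/J = 491.8 N/mm.
Resultant f_max = √[f_tx² + (f_v + f_ty)²] = √[557.5² + (200 + 491.8)²] = 888.5 N/mm.
Capacity per unit length: φr_n = 0.75 × 0.6 × 430 × (0.707 × 6) = 820.8 N/mm.
888.5 > 820.8 → NOT adequate.

f_max ≈ 888 N/mm; NOT adequate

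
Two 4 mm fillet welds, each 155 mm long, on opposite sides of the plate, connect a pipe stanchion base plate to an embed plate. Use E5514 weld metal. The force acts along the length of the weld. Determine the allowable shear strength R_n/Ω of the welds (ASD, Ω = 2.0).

E55XX → F_EXX = 550 MPa.
Effective throat t_e = 0.707 × 4 = 2.828 mm.
Total length L = 310 mm; A_we = 2.828 × 310 = 876.7 mm².
F_nw = 0.6 F_EXX = 0.6 × 550 = 330 MPa.
R_n = 330 × 876.7 × 10⁻³ = 289.3 kN; R_n/Ω = 289.3/2.0 = 144.7 kN.

R_n/Ω ≈ 145 kN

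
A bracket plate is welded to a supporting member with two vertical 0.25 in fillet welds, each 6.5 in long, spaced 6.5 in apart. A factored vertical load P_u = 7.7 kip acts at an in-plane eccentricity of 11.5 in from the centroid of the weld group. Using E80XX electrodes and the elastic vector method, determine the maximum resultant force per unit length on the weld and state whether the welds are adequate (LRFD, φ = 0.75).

E80XX → F_EXX = 80 ksi.
Total weld length L_w = 13 in. Treat welds as unit-width lines.
Polar moment about centroid: J = 2[d³/12 + d(b/2)²] = 2[6.5³/12 + 6.5×3.25²] = 183.1 in³.
Direct shear f_v = P/L_w = 7.7 / 13 = 0.5923 kip/in (vertical).
Torsion M = P·e = 7.7 × 11.5 = 88.55 kip·in.
Critical point at (x, y) = (3.25, 3.25) from centroid. f_tx = M·y/J = 1.572 kip/in; f_ty = M·x/J = 1.572 kip/in.
Resultant f_max = √[f_tx² + (f_v + f_ty)²] = √[1.572² + (0.5923 + 1.572)²] = 2.675 kip/in.
Capacity per unit length: φr_n = 0.75 × 0.6 × 80 × (0.707 × 0.25) = 6.363 kip/in.
2.675 ≤ 6.363 → adequate.

f_max ≈ 2.67 kip/in; adequate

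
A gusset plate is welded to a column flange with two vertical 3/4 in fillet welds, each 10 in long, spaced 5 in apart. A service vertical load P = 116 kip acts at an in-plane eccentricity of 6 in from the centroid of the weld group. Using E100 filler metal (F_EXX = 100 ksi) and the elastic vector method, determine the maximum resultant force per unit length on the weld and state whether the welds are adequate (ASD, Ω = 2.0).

f_max ≈ 16.8 kip/in; NOT adequate

Total weld length L_w = 20 in. Treat welds as unit-width lines.
Polar moment about centroid: J = 2[d³/12 + d(b/2)²] = 2[10³/12 + 10×2.5²] = 291.7 in³.
Direct shear f_v = P/L_w = 116 / 20 = 5.8 kip/in (vertical).
Torsion M = P·e = 116 × 6 = 696 kip·in.
Critical point at (x, y) = (2.5, 5) from centroid. f_tx = M·y/J = 11.93 kip/in; f_ty = M·x/J = 5.966 kip/in.
Resultant f_max = √[f_tx² + (f_v + f_ty)²] = √[11.93² + (5.8 + 5.966)²] = 16.76 kip/in.
Capacity per unit length: r_n/Ω = (1/2.0) × 0.6 × 100 × (0.707 × 0.75) = 15.91 kip/in.
16.76 > 15.91 → NOT adequate.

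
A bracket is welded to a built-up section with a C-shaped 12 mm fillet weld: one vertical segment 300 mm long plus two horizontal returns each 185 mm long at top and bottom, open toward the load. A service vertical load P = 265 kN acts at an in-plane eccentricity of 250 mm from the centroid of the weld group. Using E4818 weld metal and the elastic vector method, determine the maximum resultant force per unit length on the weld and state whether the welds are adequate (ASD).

f_max ≈ 1320 N/mm; NOT adequate

E48XX → F_EXX = 480 MPa.
Total weld length L_w = 670 mm. Treat welds as unit-width lines.
Centroid: x̄ = 2×185×92.5 / 670 = 51.08 mm from the vertical weld.
Polar moment about centroid: J = I_x + I_y = [300³/12 + 2×185×150²] + [300×51.08² + 2(185³/12 + 185×41.42²)] = 13050000 mm³.
Direct shear f_v = P/L_w = 265×10³ / 670 = 395.5 N/mm (vertical).
Torsion M = P·e = 265×10³ × 250 = 66250000 N·mm.
Critical point at (x, y) = (133.9, 150) from centroid. f_tx = M·y/J = 761.6 N/mm; f_ty = M·x/J = 680 N/mm.
Resultant f_max = √[f_tx² + (f_v + f_ty)²] = √[761.6² + (395.5 + 680)²] = 1318 N/mm.
Capacity per unit length: r_n/Ω = (1/2.0) × 0.6 × 480 × (0.707 × 12) = 1222 N/mm.
1318 > 1222 → NOT adequate.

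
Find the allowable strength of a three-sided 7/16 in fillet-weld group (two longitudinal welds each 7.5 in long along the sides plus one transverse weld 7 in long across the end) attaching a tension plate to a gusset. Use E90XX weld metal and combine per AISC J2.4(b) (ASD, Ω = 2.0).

E90XX → F_EXX = 90 ksi.
t_e = 0.707 × 0.4375 = 0.3093 in.
R_nwl = 0.6 × 90 × 0.3093 × 15 = 250.5 kip (longitudinal, 2 welds).
R_nwt = 0.6 × 90 × 0.3093 × 7 = 116.9 kip (transverse, base value).
(i) R_nwl + R_nwt = 367.5 kip; (ii) 0.85 R_nwl + 1.5 R_nwt = 388.3 kip.
R_n = max = 388.3 kip [governs: (ii)]; R_n/Ω = 194.2 kip.

R_n/Ω ≈ 194 kip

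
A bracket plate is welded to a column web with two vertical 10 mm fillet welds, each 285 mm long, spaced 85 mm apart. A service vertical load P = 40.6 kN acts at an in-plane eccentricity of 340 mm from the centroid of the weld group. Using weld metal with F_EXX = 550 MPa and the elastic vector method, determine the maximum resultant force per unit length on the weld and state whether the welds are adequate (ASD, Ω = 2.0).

Total weld length L_w = 570 mm. Treat welds as unit-width lines.
Polar moment about centroid: J = 2[d³/12 + d(b/2)²] = 2[285³/12 + 285×42.5²] = 4888000 mm³.
Direct shear f_v = P/L_w = 40.6×10³ / 570 = 71.23 N/mm (vertical).
Torsion M = P·e = 40.6×10³ × 340 = 13804000 N·mm.
Critical point at (x, y) = (42.5, 142.5) from centroid. f_tx = M·y/J = 402.4 N/mm; f_ty = M·x/J = 120 N/mm.
Resultant f_max = √[f_tx² + (f_v + f_ty)²] = √[402.4² + (71.23 + 120)²] = 445.6 N/mm.
Capacity per unit length: r_n/Ω = (1/2.0) × 0.6 × 550 × (0.707 × 10) = 1167 N/mm.
445.6 ≤ 1167 → adequate.

f_max ≈ 446 N/mm; adequate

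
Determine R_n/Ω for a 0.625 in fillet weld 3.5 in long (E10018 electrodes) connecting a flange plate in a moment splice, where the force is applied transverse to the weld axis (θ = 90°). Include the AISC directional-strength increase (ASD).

E100XX → F_EXX = 100 ksi.
t_e = 0.707 × 0.625 = 0.4419 in; A_we = 0.4419 × 3.5 = 1.547 in².
Directional factor: 1.0 + 0.5 sin^1.5(90°) = 1.5.
F_nw = 0.6 × 100 × 1.5 = 90 ksi.
R_n/Ω = (90 × 1.547) / 2.0 = 69.6 kips.

R_n/Ω ≈ 69.6 kips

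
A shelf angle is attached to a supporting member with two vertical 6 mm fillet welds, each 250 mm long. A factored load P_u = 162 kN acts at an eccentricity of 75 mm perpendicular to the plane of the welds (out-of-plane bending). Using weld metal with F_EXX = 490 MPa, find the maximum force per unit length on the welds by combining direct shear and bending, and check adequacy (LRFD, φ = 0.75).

f_max ≈ 667 N/mm; adequate

L_w = 2 × 250 = 500 mm; section modulus (unit throat) S = 2 × L²/6 = 20830 mm².
Direct shear f_v = P/L_w = 162×10³/500 = 324 N/mm.
Moment M = P × e = 162×10³ × 75 = 12150000 N·mm; bending f_b = M/S = 583.2 N/mm.
f_max = √(f_v² + f_b²) = √(324² + 583.2²) = 667.2 N/mm.
φr_n = 0.75 × 0.6 × 490 × (0.707 × 6) = 935.4 N/mm → adequate.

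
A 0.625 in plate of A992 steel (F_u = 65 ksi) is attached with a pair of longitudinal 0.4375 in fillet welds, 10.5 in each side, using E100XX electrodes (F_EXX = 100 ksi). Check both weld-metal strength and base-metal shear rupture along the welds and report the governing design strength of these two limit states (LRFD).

φR_n ≈ 292 kips (weld metal governs)

t_e = 0.707 × 0.4375 = 0.3093 in; L = 21 in.
Weld metal: φR_n = 0.75 × 0.6 × 100 × 0.3093 × 21 = 292.3 kips.
Base metal (shear rupture): φR_n = 0.75 × 0.6 × 65 × 0.625 × 21 = 383.9 kips.
Governing: weld metal.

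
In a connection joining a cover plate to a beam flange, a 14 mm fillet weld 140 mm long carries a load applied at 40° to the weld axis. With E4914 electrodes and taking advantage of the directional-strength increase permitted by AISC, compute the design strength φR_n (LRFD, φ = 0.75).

E49XX → F_EXX = 490 MPa.
t_e = 0.707 × 14 = 9.898 mm; A_we = 9.898 × 140 = 1386 mm².
Directional factor: 1.0 + 0.5 sin^1.5(40°) = 1.258.
F_nw = 0.6 × 490 × 1.258 = 369.8 MPa.
φR_n = 0.75 × 369.8 × 1386 × 10⁻³ = 384.3 kN.

φR_n ≈ 384 kN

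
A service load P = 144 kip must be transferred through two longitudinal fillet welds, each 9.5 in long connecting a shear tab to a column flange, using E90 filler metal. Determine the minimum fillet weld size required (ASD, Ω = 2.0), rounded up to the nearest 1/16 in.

E90XX → F_EXX = 90 ksi.
Total weld length L = 19 in.
Required throat t_e = P × Ω / (0.6 F_EXX × L) = 144 × 2.0 / (0.6 × 90 × 19) = 0.2807 in.
Required leg w = t_e / 0.707 = 0.397 in → use 7/16 in.

w = 7/16 in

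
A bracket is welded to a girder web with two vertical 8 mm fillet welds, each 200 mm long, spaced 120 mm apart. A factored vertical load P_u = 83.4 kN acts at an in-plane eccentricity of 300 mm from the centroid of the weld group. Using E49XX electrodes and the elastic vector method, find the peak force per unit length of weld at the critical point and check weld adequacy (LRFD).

E49XX → F_EXX = 490 MPa.
Total weld length L_w = 400 mm. Treat welds as unit-width lines.
Polar moment about centroid: J = 2[d³/12 + d(b/2)²] = 2[200³/12 + 200×60²] = 2773000 mm³.
Direct shear f_v = P/L_w = 83.4×10³ / 400 = 208.5 N/mm (vertical).
Torsion M = P·e = 83.4×10³ × 300 = 25020000 N·mm.
Critical point at (x, y) = (60, 100) from centroid. f_tx = M·y/J = 902.2 N/mm; f_ty = M·x/J = 541.3 N/mm.
Resultant f_max = √[f_tx² + (f_v + f_ty)²] = √[902.2² + (208.5 + 541.3)²] = 1173 N/mm.
Capacity per unit length: φr_n = 0.75 × 0.6 × 490 × (0.707 × 8) = 1247 N/mm.
1173 ≤ 1247 → adequate.

f_max ≈ 1170 N/mm; adequate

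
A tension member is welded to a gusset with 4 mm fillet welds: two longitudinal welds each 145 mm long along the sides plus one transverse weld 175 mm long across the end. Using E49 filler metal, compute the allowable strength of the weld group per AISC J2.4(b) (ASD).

R_n/Ω ≈ 212 kN

E49XX → F_EXX = 490 MPa.
t_e = 0.707 × 4 = 2.828 mm.
R_nwl = 0.6 × 490 × 2.828 × 290 × 10⁻³ = 241.1 kN (longitudinal, 2 welds).
R_nwt = 0.6 × 490 × 2.828 × 175 × 10⁻³ = 145.5 kN (transverse, base value).
(i) R_nwl + R_nwt = 386.6 kN; (ii) 0.85 R_nwl + 1.5 R_nwt = 423.2 kN.
R_n = max = 423.2 kN [governs: (ii)]; R_n/Ω = 211.6 kN.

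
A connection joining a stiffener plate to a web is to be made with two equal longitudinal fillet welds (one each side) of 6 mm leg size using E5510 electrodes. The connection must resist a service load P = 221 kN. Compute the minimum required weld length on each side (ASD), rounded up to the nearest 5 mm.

E55XX → F_EXX = 550 MPa.
Throat t_e = 0.707 × 6 = 4.242 mm.
r_n/Ω = (0.6 × 550 × 4.242) / 2.0 = 699.9 N/mm = 0.6999 kN/mm.
L_req = P / (r_n/Ω) = 221 / 0.6999 = 315.7 mm total.
Per side: 315.7 / 2 = 157.9 mm.
Round up → use L = 160 mm on each side.

L = 160 mm on each side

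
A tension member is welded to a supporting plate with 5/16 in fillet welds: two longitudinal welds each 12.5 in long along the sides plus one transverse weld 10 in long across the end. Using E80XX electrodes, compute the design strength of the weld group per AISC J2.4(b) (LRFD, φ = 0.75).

φR_n ≈ 288 kips

E80XX → F_EXX = 80 ksi.
t_e = 0.707 × 0.3125 = 0.2209 in.
R_nwl = 0.6 × 80 × 0.2209 × 25 = 265.1 kips (longitudinal, 2 welds).
R_nwt = 0.6 × 80 × 0.2209 × 10 = 106 kips (transverse, base value).
(i) R_nwl + R_nwt = 371.2 kips; (ii) 0.85 R_nwl + 1.5 R_nwt = 384.4 kips.
R_n = max = 384.4 kips [governs: (ii)]; φR_n = 288.3 kips.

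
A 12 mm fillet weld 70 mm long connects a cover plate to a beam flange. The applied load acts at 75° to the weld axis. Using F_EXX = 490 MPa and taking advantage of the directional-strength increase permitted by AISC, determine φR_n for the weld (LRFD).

φR_n ≈ 193 kN

t_e = 0.707 × 12 = 8.484 mm; A_we = 8.484 × 70 = 593.9 mm².
Directional factor: 1.0 + 0.5 sin^1.5(75°) = 1.475.
F_nw = 0.6 × 490 × 1.475 = 433.6 MPa.
φR_n = 0.75 × 433.6 × 593.9 × 10⁻³ = 193.1 kN.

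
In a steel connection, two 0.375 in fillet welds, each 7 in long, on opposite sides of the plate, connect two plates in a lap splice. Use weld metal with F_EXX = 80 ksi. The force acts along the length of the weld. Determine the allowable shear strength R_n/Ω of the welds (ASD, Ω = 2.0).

Effective throat t_e = 0.707 × 0.375 = 0.2651 in.
Total length L = 14 in; A_we = 0.2651 × 14 = 3.712 in².
F_nw = 0.6 F_EXX = 0.6 × 80 = 48 ksi.
R_n = 48 × 3.712 = 178.2 kips; R_n/Ω = 178.2/2.0 = 89.08 kips.

R_n/Ω ≈ 89.1 kips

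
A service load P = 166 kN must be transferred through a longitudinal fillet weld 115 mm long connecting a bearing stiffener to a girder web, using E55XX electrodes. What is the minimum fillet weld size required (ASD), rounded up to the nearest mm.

w = 13 mm

E55XX → F_EXX = 550 MPa.
Total weld length L = 115 mm.
Required throat t_e = P × Ω / (0.6 F_EXX × L) = 166 × 2.0 / (0.6 × 550 × 115 × 10⁻³) = 8.748 mm.
Required leg w = t_e / 0.707 = 12.37 mm → use 13 mm.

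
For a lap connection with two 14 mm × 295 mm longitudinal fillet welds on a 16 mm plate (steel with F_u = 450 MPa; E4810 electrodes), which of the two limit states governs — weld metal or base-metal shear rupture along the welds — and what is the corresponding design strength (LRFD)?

φR_n ≈ 1260 kN (weld metal governs)

E48XX → F_EXX = 480 MPa.
t_e = 0.707 × 14 = 9.898 mm; L = 590 mm.
Weld metal: φR_n = 0.75 × 0.6 × 480 × 9.898 × 590 × 10⁻³ = 1261 kN.
Base metal (shear rupture): φR_n = 0.75 × 0.6 × 450 × 16 × 590 × 10⁻³ = 1912 kN.
Governing: weld metal.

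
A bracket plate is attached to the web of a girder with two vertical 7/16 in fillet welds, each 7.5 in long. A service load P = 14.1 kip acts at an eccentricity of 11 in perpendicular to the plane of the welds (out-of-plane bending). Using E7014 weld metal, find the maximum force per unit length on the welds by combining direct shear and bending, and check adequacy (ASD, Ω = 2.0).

f_max ≈ 8.33 kip/in; NOT adequate

E70XX → F_EXX = 70 ksi.
L_w = 2 × 7.5 = 15 in; section modulus (unit throat) S = 2 × L²/6 = 18.75 in².
Direct shear f_v = P/L_w = 14.1/15 = 0.94 kip/in.
Moment M = P × e = 14.1 × 11 = 155.1 kip·in; bending f_b = M/S = 8.272 kip/in.
f_max = √(f_v² + f_b²) = √(0.94² + 8.272²) = 8.325 kip/in.
r_n/Ω = (1/2.0) × 0.6 × 70 × (0.707 × 0.4375) = 6.496 kip/in → NOT adequate.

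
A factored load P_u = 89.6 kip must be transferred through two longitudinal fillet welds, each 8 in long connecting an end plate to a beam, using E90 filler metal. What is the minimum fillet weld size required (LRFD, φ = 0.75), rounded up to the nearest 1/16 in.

w = 1/4 in

E90XX → F_EXX = 90 ksi.
Total weld length L = 16 in.
Required throat t_e = P_u / (φ × 0.6 F_EXX × L) = 89.6 / (0.75 × 0.6 × 90 × 16) = 0.1383 in.
Required leg w = t_e / 0.707 = 0.1956 in → use 1/4 in.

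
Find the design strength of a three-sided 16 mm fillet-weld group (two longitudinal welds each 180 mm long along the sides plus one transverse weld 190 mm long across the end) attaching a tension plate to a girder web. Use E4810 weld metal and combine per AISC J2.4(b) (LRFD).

E48XX → F_EXX = 480 MPa.
t_e = 0.707 × 16 = 11.31 mm.
R_nwl = 0.6 × 480 × 11.31 × 360 × 10⁻³ = 1173 kN (longitudinal, 2 welds).
R_nwt = 0.6 × 480 × 11.31 × 190 × 10⁻³ = 619 kN (transverse, base value).
(i) R_nwl + R_nwt = 1792 kN; (ii) 0.85 R_nwl + 1.5 R_nwt = 1925 kN.
R_n = max = 1925 kN [governs: (ii)]; φR_n = 1444 kN.

φR_n ≈ 1440 kN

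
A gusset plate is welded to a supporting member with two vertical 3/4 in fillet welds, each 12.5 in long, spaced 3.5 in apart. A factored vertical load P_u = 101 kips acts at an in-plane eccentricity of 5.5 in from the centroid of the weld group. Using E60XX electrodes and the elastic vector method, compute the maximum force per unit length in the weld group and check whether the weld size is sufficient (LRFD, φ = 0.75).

E60XX → F_EXX = 60 ksi.
Total weld length L_w = 25 in. Treat welds as unit-width lines.
Polar moment about centroid: J = 2[d³/12 + d(b/2)²] = 2[12.5³/12 + 12.5×1.75²] = 402.1 in³.
Direct shear f_v = P/L_w = 101 / 25 = 4.04 kip/in (vertical).
Torsion M = P·e = 101 × 5.5 = 555.5 kip·in.
Critical point at (x, y) = (1.75, 6.25) from centroid. f_tx = M·y/J = 8.635 kip/in; f_ty = M·x/J = 2.418 kip/in.
Resultant f_max = √[f_tx² + (f_v + f_ty)²] = √[8.635² + (4.04 + 2.418)²] = 10.78 kip/in.
Capacity per unit length: φr_n = 0.75 × 0.6 × 60 × (0.707 × 0.75) = 14.32 kip/in.
10.78 ≤ 14.32 → adequate.

f_max ≈ 10.8 kip/in; adequate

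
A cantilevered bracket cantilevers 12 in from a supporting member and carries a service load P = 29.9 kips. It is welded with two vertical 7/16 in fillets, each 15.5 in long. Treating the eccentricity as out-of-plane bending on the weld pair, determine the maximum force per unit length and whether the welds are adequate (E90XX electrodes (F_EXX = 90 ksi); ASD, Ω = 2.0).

L_w = 2 × 15.5 = 31 in; section modulus (unit throat) S = 2 × L²/6 = 80.08 in².
Direct shear f_v = P/L_w = 29.9/31 = 0.9645 kip/in.
Moment M = P × e = 29.9 × 12 = 358.8 kip·in; bending f_b = M/S = 4.48 kip/in.
f_max = √(f_v² + f_b²) = √(0.9645² + 4.48²) = 4.583 kip/in.
r_n/Ω = (1/2.0) × 0.6 × 90 × (0.707 × 0.4375) = 8.351 kip/in → adequate.

f_max ≈ 4.58 kip/in; adequate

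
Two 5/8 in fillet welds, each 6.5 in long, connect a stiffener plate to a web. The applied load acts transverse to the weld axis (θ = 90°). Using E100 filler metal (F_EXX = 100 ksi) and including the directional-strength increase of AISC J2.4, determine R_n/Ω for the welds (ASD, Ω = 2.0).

R_n/Ω ≈ 258 kip

t_e = 0.707 × 0.625 = 0.4419 in; A_we = 0.4419 × 13 = 5.744 in².
Directional factor: 1.0 + 0.5 sin^1.5(90°) = 1.5.
F_nw = 0.6 × 100 × 1.5 = 90 ksi.
R_n/Ω = (90 × 5.744) / 2.0 = 258.5 kip.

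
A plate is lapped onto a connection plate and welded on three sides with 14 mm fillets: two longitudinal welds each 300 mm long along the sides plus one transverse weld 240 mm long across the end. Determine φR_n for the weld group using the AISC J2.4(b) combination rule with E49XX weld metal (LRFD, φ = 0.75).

E49XX → F_EXX = 490 MPa.
t_e = 0.707 × 14 = 9.898 mm.
R_nwl = 0.6 × 490 × 9.898 × 600 × 10⁻³ = 1746 kN (longitudinal, 2 welds).
R_nwt = 0.6 × 490 × 9.898 × 240 × 10⁻³ = 698.4 kN (transverse, base value).
(i) R_nwl + R_nwt = 2444 kN; (ii) 0.85 R_nwl + 1.5 R_nwt = 2532 kN.
R_n = max = 2532 kN [governs: (ii)]; φR_n = 1899 kN.

φR_n ≈ 1900 kN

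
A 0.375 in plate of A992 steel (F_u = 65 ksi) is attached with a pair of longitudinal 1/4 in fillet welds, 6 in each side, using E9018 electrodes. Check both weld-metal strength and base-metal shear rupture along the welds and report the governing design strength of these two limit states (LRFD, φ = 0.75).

φR_n ≈ 85.9 kip (weld metal governs)

E90XX → F_EXX = 90 ksi.
t_e = 0.707 × 0.25 = 0.1767 in; L = 12 in.
Weld metal: φR_n = 0.75 × 0.6 × 90 × 0.1767 × 12 = 85.9 kip.
Base metal (shear rupture): φR_n = 0.75 × 0.6 × 65 × 0.375 × 12 = 131.6 kip.
Governing: weld metal.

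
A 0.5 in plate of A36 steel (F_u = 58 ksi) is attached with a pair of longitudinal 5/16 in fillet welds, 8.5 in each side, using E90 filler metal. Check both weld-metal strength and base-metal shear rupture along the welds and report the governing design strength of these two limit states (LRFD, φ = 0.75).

E90XX → F_EXX = 90 ksi.
t_e = 0.707 × 0.3125 = 0.2209 in; L = 17 in.
Weld metal: φR_n = 0.75 × 0.6 × 90 × 0.2209 × 17 = 152.1 kip.
Base metal (shear rupture): φR_n = 0.75 × 0.6 × 58 × 0.5 × 17 = 221.8 kip.
Governing: weld metal.

φR_n ≈ 152 kip (weld metal governs)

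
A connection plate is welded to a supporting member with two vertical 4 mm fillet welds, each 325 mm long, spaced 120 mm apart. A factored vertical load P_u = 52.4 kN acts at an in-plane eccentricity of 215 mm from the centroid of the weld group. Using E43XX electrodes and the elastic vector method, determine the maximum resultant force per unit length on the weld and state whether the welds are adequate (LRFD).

E43XX → F_EXX = 430 MPa.
Total weld length L_w = 650 mm. Treat welds as unit-width lines.
Polar moment about centroid: J = 2[d³/12 + d(b/2)²] = 2[325³/12 + 325×60²] = 8061000 mm³.
Direct shear f_v = P/L_w = 52.4×10³ / 650 = 80.62 N/mm (vertical).
Torsion M = P·e = 52.4×10³ × 215 = 11266000 N·mm.
Critical point at (x, y) = (60, 162.5) from centroid. f_tx = M·y/J = 227.1 N/mm; f_ty = M·x/J = 83.85 N/mm.
Resultant f_max = √[f_tx² + (f_v + f_ty)²] = √[227.1² + (80.62 + 83.85)²] = 280.4 N/mm.
Capacity per unit length: φr_n = 0.75 × 0.6 × 430 × (0.707 × 4) = 547.2 N/mm.
280.4 ≤ 547.2 → adequate.

f_max ≈ 280 N/mm; adequate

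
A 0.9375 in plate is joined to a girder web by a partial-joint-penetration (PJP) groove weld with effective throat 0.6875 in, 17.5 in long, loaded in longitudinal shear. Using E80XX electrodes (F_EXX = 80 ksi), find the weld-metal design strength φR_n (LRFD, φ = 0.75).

Effective throat (given) t_e = 0.6875 in.
A_we = 0.6875 × 17.5 = 12.03 in².
F_nw = 0.6 F_EXX = 48 ksi.
φR_n = 0.75 × 48 × 12.03 = 433.1 kips.

φR_n ≈ 433 kips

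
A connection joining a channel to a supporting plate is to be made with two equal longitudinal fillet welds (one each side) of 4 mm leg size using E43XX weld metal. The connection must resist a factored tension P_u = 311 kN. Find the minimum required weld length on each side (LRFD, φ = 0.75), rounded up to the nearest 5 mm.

L = 285 mm on each side

E43XX → F_EXX = 430 MPa.
Throat t_e = 0.707 × 4 = 2.828 mm.
φr_n = 0.75 × 0.6 × 430 × 2.828 × 10⁻³ = 0.5472 kN/mm.
L_req = P_u / φr_n = 311 / 0.5472 = 568.3 mm total.
Per side: 568.3 / 2 = 284.2 mm.
Round up → use L = 285 mm on each side.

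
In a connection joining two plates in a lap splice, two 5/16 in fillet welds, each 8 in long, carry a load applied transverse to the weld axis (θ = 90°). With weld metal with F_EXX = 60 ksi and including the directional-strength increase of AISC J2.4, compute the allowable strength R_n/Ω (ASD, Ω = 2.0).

R_n/Ω ≈ 95.4 kip

t_e = 0.707 × 0.3125 = 0.2209 in; A_we = 0.2209 × 16 = 3.535 in².
Directional factor: 1.0 + 0.5 sin^1.5(90°) = 1.5.
F_nw = 0.6 × 60 × 1.5 = 54 ksi.
R_n/Ω = (54 × 3.535) / 2.0 = 95.44 kip.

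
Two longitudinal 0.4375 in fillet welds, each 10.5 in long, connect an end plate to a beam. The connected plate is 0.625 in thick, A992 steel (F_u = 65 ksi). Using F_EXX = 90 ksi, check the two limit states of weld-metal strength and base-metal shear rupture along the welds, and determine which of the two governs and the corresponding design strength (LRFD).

φR_n ≈ 263 kips (weld metal governs)

t_e = 0.707 × 0.4375 = 0.3093 in; L = 21 in.
Weld metal: φR_n = 0.75 × 0.6 × 90 × 0.3093 × 21 = 263.1 kips.
Base metal (shear rupture): φR_n = 0.75 × 0.6 × 65 × 0.625 × 21 = 383.9 kips.
Governing: weld metal.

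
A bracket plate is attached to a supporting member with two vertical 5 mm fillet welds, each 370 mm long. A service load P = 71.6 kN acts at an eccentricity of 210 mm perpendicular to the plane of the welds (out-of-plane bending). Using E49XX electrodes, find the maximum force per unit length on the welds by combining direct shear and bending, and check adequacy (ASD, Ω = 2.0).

E49XX → F_EXX = 490 MPa.
L_w = 2 × 370 = 740 mm; section modulus (unit throat) S = 2 × L²/6 = 45630 mm².
Direct shear f_v = P/L_w = 71.6×10³/740 = 96.76 N/mm.
Moment M = P × e = 71.6×10³ × 210 = 15036000 N·mm; bending f_b = M/S = 329.5 N/mm.
f_max = √(f_v² + f_b²) = √(96.76² + 329.5²) = 343.4 N/mm.
r_n/Ω = (1/2.0) × 0.6 × 490 × (0.707 × 5) = 519.6 N/mm → adequate.

f_max ≈ 343 N/mm; adequate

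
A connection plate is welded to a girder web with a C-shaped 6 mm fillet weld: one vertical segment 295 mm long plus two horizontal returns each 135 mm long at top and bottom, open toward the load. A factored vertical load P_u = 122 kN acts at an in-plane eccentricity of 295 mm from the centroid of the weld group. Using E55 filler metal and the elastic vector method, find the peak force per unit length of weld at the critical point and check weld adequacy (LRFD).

f_max ≈ 856 N/mm; adequate

E55XX → F_EXX = 550 MPa.
Total weld length L_w = 565 mm. Treat welds as unit-width lines.
Centroid: x̄ = 2×135×67.5 / 565 = 32.26 mm from the vertical weld.
Polar moment about centroid: J = I_x + I_y = [295³/12 + 2×135×147.5²] + [295×32.26² + 2(135³/12 + 135×35.24²)] = 9066000 mm³.
Direct shear f_v = P/L_w = 122×10³ / 565 = 215.9 N/mm (vertical).
Torsion M = P·e = 122×10³ × 295 = 35990000 N·mm.
Critical point at (x, y) = (102.7, 147.5) from centroid. f_tx = M·y/J = 585.5 N/mm; f_ty = M·x/J = 407.9 N/mm.
Resultant f_max = √[f_tx² + (f_v + f_ty)²] = √[585.5² + (215.9 + 407.9)²] = 855.6 N/mm.
Capacity per unit length: φr_n = 0.75 × 0.6 × 550 × (0.707 × 6) = 1050 N/mm.
855.6 ≤ 1050 → adequate.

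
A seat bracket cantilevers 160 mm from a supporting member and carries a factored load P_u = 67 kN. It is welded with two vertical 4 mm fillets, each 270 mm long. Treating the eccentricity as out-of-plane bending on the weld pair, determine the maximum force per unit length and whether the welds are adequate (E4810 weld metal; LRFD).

f_max ≈ 458 N/mm; adequate

E48XX → F_EXX = 480 MPa.
L_w = 2 × 270 = 540 mm; section modulus (unit throat) S = 2 × L²/6 = 24300 mm².
Direct shear f_v = P/L_w = 67×10³/540 = 124.1 N/mm.
Moment M = P × e = 67×10³ × 160 = 10720000 N·mm; bending f_b = M/S = 441.2 N/mm.
f_max = √(f_v² + f_b²) = √(124.1² + 441.2²) = 458.3 N/mm.
φr_n = 0.75 × 0.6 × 480 × (0.707 × 4) = 610.8 N/mm → adequate.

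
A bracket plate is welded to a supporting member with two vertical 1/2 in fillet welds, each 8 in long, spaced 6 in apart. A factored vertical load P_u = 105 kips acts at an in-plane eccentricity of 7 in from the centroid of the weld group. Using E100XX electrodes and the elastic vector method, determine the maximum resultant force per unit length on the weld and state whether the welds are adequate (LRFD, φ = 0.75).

f_max ≈ 20.6 kip/in; NOT adequate

E100XX → F_EXX = 100 ksi.
Total weld length L_w = 16 in. Treat welds as unit-width lines.
Polar moment about centroid: J = 2[d³/12 + d(b/2)²] = 2[8³/12 + 8×3²] = 229.3 in³.
Direct shear f_v = P/L_w = 105 / 16 = 6.562 kip/in (vertical).
Torsion M = P·e = 105 × 7 = 735 kip·in.
Critical point at (x, y) = (3, 4) from centroid. f_tx = M·y/J = 12.82 kip/in; f_ty = M·x/J = 9.615 kip/in.
Resultant f_max = √[f_tx² + (f_v + f_ty)²] = √[12.82² + (6.562 + 9.615)²] = 20.64 kip/in.
Capacity per unit length: φr_n = 0.75 × 0.6 × 100 × (0.707 × 0.5) = 15.91 kip/in.
20.64 > 15.91 → NOT adequate.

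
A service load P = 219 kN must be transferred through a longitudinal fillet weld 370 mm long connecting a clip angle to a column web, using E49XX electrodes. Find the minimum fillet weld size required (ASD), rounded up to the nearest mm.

E49XX → F_EXX = 490 MPa.
Total weld length L = 370 mm.
Required throat t_e = P × Ω / (0.6 F_EXX × L) = 219 × 2.0 / (0.6 × 490 × 370 × 10⁻³) = 4.026 mm.
Required leg w = t_e / 0.707 = 5.695 mm → use 6 mm.

w = 6 mm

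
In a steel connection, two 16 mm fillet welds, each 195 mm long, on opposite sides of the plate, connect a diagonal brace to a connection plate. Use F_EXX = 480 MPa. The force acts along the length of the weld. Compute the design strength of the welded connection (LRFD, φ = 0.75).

Effective throat t_e = 0.707 × 16 = 11.31 mm.
Total length L = 390 mm; A_we = 11.31 × 390 = 4412 mm².
F_nw = 0.6 F_EXX = 0.6 × 480 = 288 MPa.
φR_n = 0.75 × 288 × 4412 × 10⁻³ = 952.9 kN.

φR_n ≈ 953 kN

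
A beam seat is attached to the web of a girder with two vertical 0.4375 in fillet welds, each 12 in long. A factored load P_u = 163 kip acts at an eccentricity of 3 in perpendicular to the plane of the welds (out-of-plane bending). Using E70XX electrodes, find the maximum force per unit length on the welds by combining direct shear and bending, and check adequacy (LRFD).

f_max ≈ 12.2 kip/in; NOT adequate

E70XX → F_EXX = 70 ksi.
L_w = 2 × 12 = 24 in; section modulus (unit throat) S = 2 × L²/6 = 48 in².
Direct shear f_v = P/L_w = 163/24 = 6.792 kip/in.
Moment M = P × e = 163 × 3 = 489 kip·in; bending f_b = M/S = 10.19 kip/in.
f_max = √(f_v² + f_b²) = √(6.792² + 10.19²) = 12.24 kip/in.
φr_n = 0.75 × 0.6 × 70 × (0.707 × 0.4375) = 9.743 kip/in → NOT adequate.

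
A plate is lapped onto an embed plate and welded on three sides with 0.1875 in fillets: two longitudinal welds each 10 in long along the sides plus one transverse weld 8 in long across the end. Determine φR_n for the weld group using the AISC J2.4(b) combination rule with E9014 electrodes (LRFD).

φR_n ≈ 156 kips

E90XX → F_EXX = 90 ksi.
t_e = 0.707 × 0.1875 = 0.1326 in.
R_nwl = 0.6 × 90 × 0.1326 × 20 = 143.2 kips (longitudinal, 2 welds).
R_nwt = 0.6 × 90 × 0.1326 × 8 = 57.27 kips (transverse, base value).
(i) R_nwl + R_nwt = 200.4 kips; (ii) 0.85 R_nwl + 1.5 R_nwt = 207.6 kips.
R_n = max = 207.6 kips [governs: (ii)]; φR_n = 155.7 kips.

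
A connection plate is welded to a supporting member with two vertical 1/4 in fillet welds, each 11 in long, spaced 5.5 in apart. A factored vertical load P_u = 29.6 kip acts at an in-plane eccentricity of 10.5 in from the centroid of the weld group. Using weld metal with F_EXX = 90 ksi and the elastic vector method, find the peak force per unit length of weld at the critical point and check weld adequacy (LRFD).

Total weld length L_w = 22 in. Treat welds as unit-width lines.
Polar moment about centroid: J = 2[d³/12 + d(b/2)²] = 2[11³/12 + 11×2.75²] = 388.2 in³.
Direct shear f_v = P/L_w = 29.6 / 22 = 1.345 kip/in (vertical).
Torsion M = P·e = 29.6 × 10.5 = 310.8 kip·in.
Critical point at (x, y) = (2.75, 5.5) from centroid. f_tx = M·y/J = 4.403 kip/in; f_ty = M·x/J = 2.202 kip/in.
Resultant f_max = √[f_tx² + (f_v + f_ty)²] = √[4.403² + (1.345 + 2.202)²] = 5.654 kip/in.
Capacity per unit length: φr_n = 0.75 × 0.6 × 90 × (0.707 × 0.25) = 7.158 kip/in.
5.654 ≤ 7.158 → adequate.

f_max ≈ 5.65 kip/in; adequate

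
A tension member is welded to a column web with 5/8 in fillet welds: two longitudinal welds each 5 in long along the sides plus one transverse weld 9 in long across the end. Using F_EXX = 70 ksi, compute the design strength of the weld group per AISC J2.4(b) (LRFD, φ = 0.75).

t_e = 0.707 × 0.625 = 0.4419 in.
R_nwl = 0.6 × 70 × 0.4419 × 10 = 185.6 kips (longitudinal, 2 welds).
R_nwt = 0.6 × 70 × 0.4419 × 9 = 167 kips (transverse, base value).
(i) R_nwl + R_nwt = 352.6 kips; (ii) 0.85 R_nwl + 1.5 R_nwt = 408.3 kips.
R_n = max = 408.3 kips [governs: (ii)]; φR_n = 306.2 kips.

φR_n ≈ 306 kips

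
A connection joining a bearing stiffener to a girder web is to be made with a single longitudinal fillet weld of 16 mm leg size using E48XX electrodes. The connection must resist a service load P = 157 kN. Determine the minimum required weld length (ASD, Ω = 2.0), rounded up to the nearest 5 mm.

E48XX → F_EXX = 480 MPa.
Throat t_e = 0.707 × 16 = 11.31 mm.
r_n/Ω = (0.6 × 480 × 11.31) / 2.0 = 1629 N/mm = 1.629 kN/mm.
L_req = P / (r_n/Ω) = 157 / 1.629 = 96.38 mm total.
Round up → use L = 100 mm.

L = 100 mm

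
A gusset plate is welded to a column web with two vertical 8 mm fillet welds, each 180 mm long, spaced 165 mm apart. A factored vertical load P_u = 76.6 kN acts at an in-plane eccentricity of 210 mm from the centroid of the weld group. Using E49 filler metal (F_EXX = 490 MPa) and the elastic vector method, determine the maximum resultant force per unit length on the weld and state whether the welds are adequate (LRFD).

Total weld length L_w = 360 mm. Treat welds as unit-width lines.
Polar moment about centroid: J = 2[d³/12 + d(b/2)²] = 2[180³/12 + 180×82.5²] = 3422000 mm³.
Direct shear f_v = P/L_w = 76.6×10³ / 360 = 212.8 N/mm (vertical).
Torsion M = P·e = 76.6×10³ × 210 = 16086000 N·mm.
Critical point at (x, y) = (82.5, 90) from centroid. f_tx = M·y/J = 423 N/mm; f_ty = M·x/J = 387.8 N/mm.
Resultant f_max = √[f_tx² + (f_v + f_ty)²] = √[423² + (212.8 + 387.8)²] = 734.6 N/mm.
Capacity per unit length: φr_n = 0.75 × 0.6 × 490 × (0.707 × 8) = 1247 N/mm.
734.6 ≤ 1247 → adequate.

f_max ≈ 735 N/mm; adequate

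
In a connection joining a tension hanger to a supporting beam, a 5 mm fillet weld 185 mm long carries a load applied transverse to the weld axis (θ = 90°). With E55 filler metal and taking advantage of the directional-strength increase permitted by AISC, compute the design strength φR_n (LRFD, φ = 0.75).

φR_n ≈ 243 kN

E55XX → F_EXX = 550 MPa.
t_e = 0.707 × 5 = 3.535 mm; A_we = 3.535 × 185 = 654 mm².
Directional factor: 1.0 + 0.5 sin^1.5(90°) = 1.5.
F_nw = 0.6 × 550 × 1.5 = 495 MPa.
φR_n = 0.75 × 495 × 654 × 10⁻³ = 242.8 kN.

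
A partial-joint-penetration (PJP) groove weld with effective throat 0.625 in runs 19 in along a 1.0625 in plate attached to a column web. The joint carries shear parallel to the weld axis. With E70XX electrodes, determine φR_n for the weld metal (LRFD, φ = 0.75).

E70XX → F_EXX = 70 ksi.
Effective throat (given) t_e = 0.625 in.
A_we = 0.625 × 19 = 11.88 in².
F_nw = 0.6 F_EXX = 42 ksi.
φR_n = 0.75 × 42 × 11.88 = 374.1 kip.

φR_n ≈ 374 kip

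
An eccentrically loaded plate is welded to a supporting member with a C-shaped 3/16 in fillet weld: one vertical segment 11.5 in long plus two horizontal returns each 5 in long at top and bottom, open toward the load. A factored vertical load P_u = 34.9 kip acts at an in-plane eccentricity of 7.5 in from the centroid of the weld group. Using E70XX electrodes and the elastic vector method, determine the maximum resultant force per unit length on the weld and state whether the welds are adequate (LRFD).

E70XX → F_EXX = 70 ksi.
Total weld length L_w = 21.5 in. Treat welds as unit-width lines.
Centroid: x̄ = 2×5×2.5 / 21.5 = 1.163 in from the vertical weld.
Polar moment about centroid: J = I_x + I_y = [11.5³/12 + 2×5×5.75²] + [11.5×1.163² + 2(5³/12 + 5×1.337²)] = 511.6 in³.
Direct shear f_v = P/L_w = 34.9 / 21.5 = 1.623 kip/in (vertical).
Torsion M = P·e = 34.9 × 7.5 = 261.75 kip·in.
Critical point at (x, y) = (3.837, 5.75) from centroid. f_tx = M·y/J = 2.942 kip/in; f_ty = M·x/J = 1.963 kip/in.
Resultant f_max = √[f_tx² + (f_v + f_ty)²] = √[2.942² + (1.623 + 1.963)²] = 4.639 kip/in.
Capacity per unit length: φr_n = 0.75 × 0.6 × 70 × (0.707 × 0.1875) = 4.176 kip/in.
4.639 > 4.176 → NOT adequate.

f_max ≈ 4.64 kip/in; NOT adequate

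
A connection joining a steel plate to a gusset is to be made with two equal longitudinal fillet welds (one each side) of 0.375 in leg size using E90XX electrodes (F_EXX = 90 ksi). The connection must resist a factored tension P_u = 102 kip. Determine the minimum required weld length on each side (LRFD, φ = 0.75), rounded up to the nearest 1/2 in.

L = 5 in on each side

Throat t_e = 0.707 × 0.375 = 0.2651 in.
φr_n = 0.75 × 0.6 × 90 × 0.2651 = 10.74 kip/in.
L_req = P_u / φr_n = 102 / 10.74 = 9.499 in total.
Per side: 9.499 / 2 = 4.75 in.
Round up → use L = 5 in on each side.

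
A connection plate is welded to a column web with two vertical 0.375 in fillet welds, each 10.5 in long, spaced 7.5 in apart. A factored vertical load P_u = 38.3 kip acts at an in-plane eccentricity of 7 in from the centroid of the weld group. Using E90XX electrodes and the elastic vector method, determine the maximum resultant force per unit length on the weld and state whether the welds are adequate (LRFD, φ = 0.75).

E90XX → F_EXX = 90 ksi.
Total weld length L_w = 21 in. Treat welds as unit-width lines.
Polar moment about centroid: J = 2[d³/12 + d(b/2)²] = 2[10.5³/12 + 10.5×3.75²] = 488.2 in³.
Direct shear f_v = P/L_w = 38.3 / 21 = 1.824 kip/in (vertical).
Torsion M = P·e = 38.3 × 7 = 268.1 kip·in.
Critical point at (x, y) = (3.75, 5.25) from centroid. f_tx = M·y/J = 2.883 kip/in; f_ty = M·x/J = 2.059 kip/in.
Resultant f_max = √[f_tx² + (f_v + f_ty)²] = √[2.883² + (1.824 + 2.059)²] = 4.836 kip/in.
Capacity per unit length: φr_n = 0.75 × 0.6 × 90 × (0.707 × 0.375) = 10.74 kip/in.
4.836 ≤ 10.74 → adequate.

f_max ≈ 4.84 kip/in; adequate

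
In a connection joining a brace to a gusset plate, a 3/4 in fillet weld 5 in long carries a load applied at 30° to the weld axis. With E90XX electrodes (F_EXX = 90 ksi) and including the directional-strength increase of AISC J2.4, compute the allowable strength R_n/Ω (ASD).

t_e = 0.707 × 0.75 = 0.5302 in; A_we = 0.5302 × 5 = 2.651 in².
Directional factor: 1.0 + 0.5 sin^1.5(30°) = 1.177.
F_nw = 0.6 × 90 × 1.177 = 63.55 ksi.
R_n/Ω = (63.55 × 2.651) / 2.0 = 84.24 kips.

R_n/Ω ≈ 84.2 kips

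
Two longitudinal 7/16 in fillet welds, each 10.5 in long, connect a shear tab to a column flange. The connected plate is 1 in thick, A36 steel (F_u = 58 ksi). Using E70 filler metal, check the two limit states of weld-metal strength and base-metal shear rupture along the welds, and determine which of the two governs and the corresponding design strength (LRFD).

E70XX → F_EXX = 70 ksi.
t_e = 0.707 × 0.4375 = 0.3093 in; L = 21 in.
Weld metal: φR_n = 0.75 × 0.6 × 70 × 0.3093 × 21 = 204.6 kips.
Base metal (shear rupture): φR_n = 0.75 × 0.6 × 58 × 1 × 21 = 548.1 kips.
Governing: weld metal.

φR_n ≈ 205 kips (weld metal governs)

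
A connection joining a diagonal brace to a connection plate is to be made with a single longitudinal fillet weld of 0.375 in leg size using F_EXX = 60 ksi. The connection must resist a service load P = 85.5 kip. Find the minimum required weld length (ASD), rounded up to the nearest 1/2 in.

L = 18 in

Throat t_e = 0.707 × 0.375 = 0.2651 in.
r_n/Ω = (0.6 × 60 × 0.2651) / 2.0 = 4.772 kip/in.
L_req = P / (r_n/Ω) = 85.5 / 4.772 = 17.92 in total.
Round up → use L = 18 in.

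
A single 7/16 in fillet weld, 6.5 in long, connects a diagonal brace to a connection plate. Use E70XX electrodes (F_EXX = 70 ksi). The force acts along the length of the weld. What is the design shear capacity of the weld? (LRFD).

φR_n ≈ 63.3 kip

Effective throat t_e = 0.707 × 0.4375 = 0.3093 in.
Total length L = 6.5 in; A_we = 0.3093 × 6.5 = 2.011 in².
F_nw = 0.6 F_EXX = 0.6 × 70 = 42 ksi.
φR_n = 0.75 × 42 × 2.011 = 63.33 kip.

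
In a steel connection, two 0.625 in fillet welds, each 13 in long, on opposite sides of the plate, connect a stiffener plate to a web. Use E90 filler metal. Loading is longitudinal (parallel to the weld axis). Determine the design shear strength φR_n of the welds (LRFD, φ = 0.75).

φR_n ≈ 465 kip

E90XX → F_EXX = 90 ksi.
Effective throat t_e = 0.707 × 0.625 = 0.4419 in.
Total length L = 26 in; A_we = 0.4419 × 26 = 11.49 in².
F_nw = 0.6 F_EXX = 0.6 × 90 = 54 ksi.
φR_n = 0.75 × 54 × 11.49 = 465.3 kip.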